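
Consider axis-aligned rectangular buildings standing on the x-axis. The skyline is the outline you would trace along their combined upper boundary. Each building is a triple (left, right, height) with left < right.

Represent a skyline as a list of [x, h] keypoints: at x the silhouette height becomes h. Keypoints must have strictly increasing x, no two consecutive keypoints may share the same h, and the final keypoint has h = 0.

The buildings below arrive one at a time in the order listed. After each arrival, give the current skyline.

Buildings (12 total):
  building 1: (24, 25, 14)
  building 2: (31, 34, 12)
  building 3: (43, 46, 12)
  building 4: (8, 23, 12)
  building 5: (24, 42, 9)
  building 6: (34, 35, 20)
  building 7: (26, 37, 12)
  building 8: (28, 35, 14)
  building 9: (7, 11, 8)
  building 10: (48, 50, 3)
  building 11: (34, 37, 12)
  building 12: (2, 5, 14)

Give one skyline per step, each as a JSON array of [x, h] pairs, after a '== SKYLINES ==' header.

== SKYLINES ==
[[24,14],[25,0]]
[[24,14],[25,0],[31,12],[34,0]]
[[24,14],[25,0],[31,12],[34,0],[43,12],[46,0]]
[[8,12],[23,0],[24,14],[25,0],[31,12],[34,0],[43,12],[46,0]]
[[8,12],[23,0],[24,14],[25,9],[31,12],[34,9],[42,0],[43,12],[46,0]]
[[8,12],[23,0],[24,14],[25,9],[31,12],[34,20],[35,9],[42,0],[43,12],[46,0]]
[[8,12],[23,0],[24,14],[25,9],[26,12],[34,20],[35,12],[37,9],[42,0],[43,12],[46,0]]
[[8,12],[23,0],[24,14],[25,9],[26,12],[28,14],[34,20],[35,12],[37,9],[42,0],[43,12],[46,0]]
[[7,8],[8,12],[23,0],[24,14],[25,9],[26,12],[28,14],[34,20],[35,12],[37,9],[42,0],[43,12],[46,0]]
[[7,8],[8,12],[23,0],[24,14],[25,9],[26,12],[28,14],[34,20],[35,12],[37,9],[42,0],[43,12],[46,0],[48,3],[50,0]]
[[7,8],[8,12],[23,0],[24,14],[25,9],[26,12],[28,14],[34,20],[35,12],[37,9],[42,0],[43,12],[46,0],[48,3],[50,0]]
[[2,14],[5,0],[7,8],[8,12],[23,0],[24,14],[25,9],[26,12],[28,14],[34,20],[35,12],[37,9],[42,0],[43,12],[46,0],[48,3],[50,0]]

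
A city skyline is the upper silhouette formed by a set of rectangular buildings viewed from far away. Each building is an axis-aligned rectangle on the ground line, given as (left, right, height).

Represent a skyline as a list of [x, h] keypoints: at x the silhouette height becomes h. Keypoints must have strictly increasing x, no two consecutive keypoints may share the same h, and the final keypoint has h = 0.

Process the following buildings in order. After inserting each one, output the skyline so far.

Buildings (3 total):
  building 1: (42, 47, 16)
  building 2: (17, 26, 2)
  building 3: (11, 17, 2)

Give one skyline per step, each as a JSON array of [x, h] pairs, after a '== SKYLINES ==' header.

== SKYLINES ==
[[42,16],[47,0]]
[[17,2],[26,0],[42,16],[47,0]]
[[11,2],[26,0],[42,16],[47,0]]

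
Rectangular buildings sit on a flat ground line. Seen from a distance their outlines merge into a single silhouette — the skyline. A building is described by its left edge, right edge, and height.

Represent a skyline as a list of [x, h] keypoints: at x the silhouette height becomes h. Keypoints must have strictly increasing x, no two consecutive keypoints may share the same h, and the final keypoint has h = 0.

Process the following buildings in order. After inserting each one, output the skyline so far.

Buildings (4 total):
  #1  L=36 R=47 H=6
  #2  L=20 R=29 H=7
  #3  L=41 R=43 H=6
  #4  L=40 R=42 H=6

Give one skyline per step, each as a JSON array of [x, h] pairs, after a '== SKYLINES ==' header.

== SKYLINES ==
[[36,6],[47,0]]
[[20,7],[29,0],[36,6],[47,0]]
[[20,7],[29,0],[36,6],[47,0]]
[[20,7],[29,0],[36,6],[47,0]]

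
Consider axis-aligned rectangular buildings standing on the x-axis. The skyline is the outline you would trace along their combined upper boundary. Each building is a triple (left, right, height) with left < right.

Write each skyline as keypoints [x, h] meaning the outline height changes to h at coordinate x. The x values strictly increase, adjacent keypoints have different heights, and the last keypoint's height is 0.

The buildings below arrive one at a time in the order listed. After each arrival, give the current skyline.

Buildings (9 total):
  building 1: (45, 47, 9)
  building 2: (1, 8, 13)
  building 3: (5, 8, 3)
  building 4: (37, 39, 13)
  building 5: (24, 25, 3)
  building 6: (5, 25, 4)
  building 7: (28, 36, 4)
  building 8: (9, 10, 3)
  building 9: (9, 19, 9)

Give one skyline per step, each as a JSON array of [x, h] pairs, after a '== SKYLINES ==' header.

== SKYLINES ==
[[45,9],[47,0]]
[[1,13],[8,0],[45,9],[47,0]]
[[1,13],[8,0],[45,9],[47,0]]
[[1,13],[8,0],[37,13],[39,0],[45,9],[47,0]]
[[1,13],[8,0],[24,3],[25,0],[37,13],[39,0],[45,9],[47,0]]
[[1,13],[8,4],[25,0],[37,13],[39,0],[45,9],[47,0]]
[[1,13],[8,4],[25,0],[28,4],[36,0],[37,13],[39,0],[45,9],[47,0]]
[[1,13],[8,4],[25,0],[28,4],[36,0],[37,13],[39,0],[45,9],[47,0]]
[[1,13],[8,4],[9,9],[19,4],[25,0],[28,4],[36,0],[37,13],[39,0],[45,9],[47,0]]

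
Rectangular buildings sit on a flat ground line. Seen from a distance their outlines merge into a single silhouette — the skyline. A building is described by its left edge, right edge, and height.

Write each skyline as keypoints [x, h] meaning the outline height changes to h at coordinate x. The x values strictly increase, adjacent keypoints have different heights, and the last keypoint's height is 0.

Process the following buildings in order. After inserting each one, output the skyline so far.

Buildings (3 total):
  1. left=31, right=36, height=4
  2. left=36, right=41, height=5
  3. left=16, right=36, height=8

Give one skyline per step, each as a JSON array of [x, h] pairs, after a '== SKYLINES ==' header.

== SKYLINES ==
[[31,4],[36,0]]
[[31,4],[36,5],[41,0]]
[[16,8],[36,5],[41,0]]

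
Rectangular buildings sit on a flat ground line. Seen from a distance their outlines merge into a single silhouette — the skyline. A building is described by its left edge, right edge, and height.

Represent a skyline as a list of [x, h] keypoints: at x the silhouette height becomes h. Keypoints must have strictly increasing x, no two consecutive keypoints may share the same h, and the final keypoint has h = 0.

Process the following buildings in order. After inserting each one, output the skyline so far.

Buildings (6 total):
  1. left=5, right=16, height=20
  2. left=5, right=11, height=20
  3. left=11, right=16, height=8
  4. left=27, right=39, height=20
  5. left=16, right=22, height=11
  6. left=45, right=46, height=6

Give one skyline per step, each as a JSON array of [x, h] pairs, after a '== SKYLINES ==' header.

== SKYLINES ==
[[5,20],[16,0]]
[[5,20],[16,0]]
[[5,20],[16,0]]
[[5,20],[16,0],[27,20],[39,0]]
[[5,20],[16,11],[22,0],[27,20],[39,0]]
[[5,20],[16,11],[22,0],[27,20],[39,0],[45,6],[46,0]]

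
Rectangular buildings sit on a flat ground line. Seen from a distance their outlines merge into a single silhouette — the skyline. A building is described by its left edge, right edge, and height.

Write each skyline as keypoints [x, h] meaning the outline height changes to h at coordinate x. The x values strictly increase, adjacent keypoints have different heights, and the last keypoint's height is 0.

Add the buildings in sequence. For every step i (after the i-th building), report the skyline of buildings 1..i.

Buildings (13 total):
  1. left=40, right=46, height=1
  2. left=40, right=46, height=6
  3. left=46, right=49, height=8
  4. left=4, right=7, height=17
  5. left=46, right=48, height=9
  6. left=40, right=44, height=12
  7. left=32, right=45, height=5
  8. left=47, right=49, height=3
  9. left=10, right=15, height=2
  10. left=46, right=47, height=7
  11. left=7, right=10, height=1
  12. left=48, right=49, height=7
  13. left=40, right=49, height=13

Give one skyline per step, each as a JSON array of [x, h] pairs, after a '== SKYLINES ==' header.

== SKYLINES ==
[[40,1],[46,0]]
[[40,6],[46,0]]
[[40,6],[46,8],[49,0]]
[[4,17],[7,0],[40,6],[46,8],[49,0]]
[[4,17],[7,0],[40,6],[46,9],[48,8],[49,0]]
[[4,17],[7,0],[40,12],[44,6],[46,9],[48,8],[49,0]]
[[4,17],[7,0],[32,5],[40,12],[44,6],[46,9],[48,8],[49,0]]
[[4,17],[7,0],[32,5],[40,12],[44,6],[46,9],[48,8],[49,0]]
[[4,17],[7,0],[10,2],[15,0],[32,5],[40,12],[44,6],[46,9],[48,8],[49,0]]
[[4,17],[7,0],[10,2],[15,0],[32,5],[40,12],[44,6],[46,9],[48,8],[49,0]]
[[4,17],[7,1],[10,2],[15,0],[32,5],[40,12],[44,6],[46,9],[48,8],[49,0]]
[[4,17],[7,1],[10,2],[15,0],[32,5],[40,12],[44,6],[46,9],[48,8],[49,0]]
[[4,17],[7,1],[10,2],[15,0],[32,5],[40,13],[49,0]]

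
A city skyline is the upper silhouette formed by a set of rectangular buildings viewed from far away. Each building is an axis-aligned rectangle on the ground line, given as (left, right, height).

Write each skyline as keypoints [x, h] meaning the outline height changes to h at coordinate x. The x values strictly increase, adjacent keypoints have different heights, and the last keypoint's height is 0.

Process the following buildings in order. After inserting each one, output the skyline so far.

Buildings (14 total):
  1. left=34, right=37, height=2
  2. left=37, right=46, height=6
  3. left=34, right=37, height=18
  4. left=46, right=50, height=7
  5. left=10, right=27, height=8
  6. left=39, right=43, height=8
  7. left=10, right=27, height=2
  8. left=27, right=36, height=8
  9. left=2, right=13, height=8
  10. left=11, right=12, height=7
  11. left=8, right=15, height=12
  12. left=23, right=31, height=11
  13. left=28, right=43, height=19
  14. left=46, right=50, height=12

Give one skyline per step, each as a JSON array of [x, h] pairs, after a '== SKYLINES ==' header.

== SKYLINES ==
[[34,2],[37,0]]
[[34,2],[37,6],[46,0]]
[[34,18],[37,6],[46,0]]
[[34,18],[37,6],[46,7],[50,0]]
[[10,8],[27,0],[34,18],[37,6],[46,7],[50,0]]
[[10,8],[27,0],[34,18],[37,6],[39,8],[43,6],[46,7],[50,0]]
[[10,8],[27,0],[34,18],[37,6],[39,8],[43,6],[46,7],[50,0]]
[[10,8],[34,18],[37,6],[39,8],[43,6],[46,7],[50,0]]
[[2,8],[34,18],[37,6],[39,8],[43,6],[46,7],[50,0]]
[[2,8],[34,18],[37,6],[39,8],[43,6],[46,7],[50,0]]
[[2,8],[8,12],[15,8],[34,18],[37,6],[39,8],[43,6],[46,7],[50,0]]
[[2,8],[8,12],[15,8],[23,11],[31,8],[34,18],[37,6],[39,8],[43,6],[46,7],[50,0]]
[[2,8],[8,12],[15,8],[23,11],[28,19],[43,6],[46,7],[50,0]]
[[2,8],[8,12],[15,8],[23,11],[28,19],[43,6],[46,12],[50,0]]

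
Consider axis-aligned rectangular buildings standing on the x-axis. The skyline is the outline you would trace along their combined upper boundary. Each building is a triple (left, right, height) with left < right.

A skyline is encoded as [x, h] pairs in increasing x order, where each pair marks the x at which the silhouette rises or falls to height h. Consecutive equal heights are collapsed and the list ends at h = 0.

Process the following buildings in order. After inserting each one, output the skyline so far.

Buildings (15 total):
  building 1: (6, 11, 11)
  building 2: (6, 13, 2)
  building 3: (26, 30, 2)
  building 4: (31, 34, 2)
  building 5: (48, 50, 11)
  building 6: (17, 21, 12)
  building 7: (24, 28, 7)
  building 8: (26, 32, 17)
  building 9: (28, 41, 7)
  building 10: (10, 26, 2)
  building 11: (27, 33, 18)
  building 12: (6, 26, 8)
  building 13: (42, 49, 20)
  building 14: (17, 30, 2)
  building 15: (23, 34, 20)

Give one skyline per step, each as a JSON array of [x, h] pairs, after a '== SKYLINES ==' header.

== SKYLINES ==
[[6,11],[11,0]]
[[6,11],[11,2],[13,0]]
[[6,11],[11,2],[13,0],[26,2],[30,0]]
[[6,11],[11,2],[13,0],[26,2],[30,0],[31,2],[34,0]]
[[6,11],[11,2],[13,0],[26,2],[30,0],[31,2],[34,0],[48,11],[50,0]]
[[6,11],[11,2],[13,0],[17,12],[21,0],[26,2],[30,0],[31,2],[34,0],[48,11],[50,0]]
[[6,11],[11,2],[13,0],[17,12],[21,0],[24,7],[28,2],[30,0],[31,2],[34,0],[48,11],[50,0]]
[[6,11],[11,2],[13,0],[17,12],[21,0],[24,7],[26,17],[32,2],[34,0],[48,11],[50,0]]
[[6,11],[11,2],[13,0],[17,12],[21,0],[24,7],[26,17],[32,7],[41,0],[48,11],[50,0]]
[[6,11],[11,2],[17,12],[21,2],[24,7],[26,17],[32,7],[41,0],[48,11],[50,0]]
[[6,11],[11,2],[17,12],[21,2],[24,7],[26,17],[27,18],[33,7],[41,0],[48,11],[50,0]]
[[6,11],[11,8],[17,12],[21,8],[26,17],[27,18],[33,7],[41,0],[48,11],[50,0]]
[[6,11],[11,8],[17,12],[21,8],[26,17],[27,18],[33,7],[41,0],[42,20],[49,11],[50,0]]
[[6,11],[11,8],[17,12],[21,8],[26,17],[27,18],[33,7],[41,0],[42,20],[49,11],[50,0]]
[[6,11],[11,8],[17,12],[21,8],[23,20],[34,7],[41,0],[42,20],[49,11],[50,0]]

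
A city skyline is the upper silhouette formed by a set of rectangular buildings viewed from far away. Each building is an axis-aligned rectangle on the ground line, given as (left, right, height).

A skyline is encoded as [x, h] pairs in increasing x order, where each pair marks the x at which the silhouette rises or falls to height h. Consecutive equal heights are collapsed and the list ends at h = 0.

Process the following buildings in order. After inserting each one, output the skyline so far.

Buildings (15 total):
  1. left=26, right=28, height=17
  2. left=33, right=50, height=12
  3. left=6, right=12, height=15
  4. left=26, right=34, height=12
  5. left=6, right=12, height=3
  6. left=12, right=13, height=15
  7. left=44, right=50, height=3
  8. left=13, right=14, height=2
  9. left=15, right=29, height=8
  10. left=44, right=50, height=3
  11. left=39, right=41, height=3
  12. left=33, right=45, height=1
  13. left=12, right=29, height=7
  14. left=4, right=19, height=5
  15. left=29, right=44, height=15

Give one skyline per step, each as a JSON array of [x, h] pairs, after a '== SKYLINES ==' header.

== SKYLINES ==
[[26,17],[28,0]]
[[26,17],[28,0],[33,12],[50,0]]
[[6,15],[12,0],[26,17],[28,0],[33,12],[50,0]]
[[6,15],[12,0],[26,17],[28,12],[50,0]]
[[6,15],[12,0],[26,17],[28,12],[50,0]]
[[6,15],[13,0],[26,17],[28,12],[50,0]]
[[6,15],[13,0],[26,17],[28,12],[50,0]]
[[6,15],[13,2],[14,0],[26,17],[28,12],[50,0]]
[[6,15],[13,2],[14,0],[15,8],[26,17],[28,12],[50,0]]
[[6,15],[13,2],[14,0],[15,8],[26,17],[28,12],[50,0]]
[[6,15],[13,2],[14,0],[15,8],[26,17],[28,12],[50,0]]
[[6,15],[13,2],[14,0],[15,8],[26,17],[28,12],[50,0]]
[[6,15],[13,7],[15,8],[26,17],[28,12],[50,0]]
[[4,5],[6,15],[13,7],[15,8],[26,17],[28,12],[50,0]]
[[4,5],[6,15],[13,7],[15,8],[26,17],[28,12],[29,15],[44,12],[50,0]]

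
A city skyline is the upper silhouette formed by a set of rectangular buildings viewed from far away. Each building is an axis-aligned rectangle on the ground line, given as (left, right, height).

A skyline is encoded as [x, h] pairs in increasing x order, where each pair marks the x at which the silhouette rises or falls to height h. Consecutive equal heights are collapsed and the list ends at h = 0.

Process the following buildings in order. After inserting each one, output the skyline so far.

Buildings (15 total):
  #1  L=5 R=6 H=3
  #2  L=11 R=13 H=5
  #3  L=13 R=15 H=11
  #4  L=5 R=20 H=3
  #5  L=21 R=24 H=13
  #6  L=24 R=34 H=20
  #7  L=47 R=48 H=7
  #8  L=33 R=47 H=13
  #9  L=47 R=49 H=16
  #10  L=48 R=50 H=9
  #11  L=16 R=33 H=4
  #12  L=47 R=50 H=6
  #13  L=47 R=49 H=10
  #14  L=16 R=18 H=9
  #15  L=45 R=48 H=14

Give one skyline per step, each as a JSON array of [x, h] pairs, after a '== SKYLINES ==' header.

== SKYLINES ==
[[5,3],[6,0]]
[[5,3],[6,0],[11,5],[13,0]]
[[5,3],[6,0],[11,5],[13,11],[15,0]]
[[5,3],[11,5],[13,11],[15,3],[20,0]]
[[5,3],[11,5],[13,11],[15,3],[20,0],[21,13],[24,0]]
[[5,3],[11,5],[13,11],[15,3],[20,0],[21,13],[24,20],[34,0]]
[[5,3],[11,5],[13,11],[15,3],[20,0],[21,13],[24,20],[34,0],[47,7],[48,0]]
[[5,3],[11,5],[13,11],[15,3],[20,0],[21,13],[24,20],[34,13],[47,7],[48,0]]
[[5,3],[11,5],[13,11],[15,3],[20,0],[21,13],[24,20],[34,13],[47,16],[49,0]]
[[5,3],[11,5],[13,11],[15,3],[20,0],[21,13],[24,20],[34,13],[47,16],[49,9],[50,0]]
[[5,3],[11,5],[13,11],[15,3],[16,4],[21,13],[24,20],[34,13],[47,16],[49,9],[50,0]]
[[5,3],[11,5],[13,11],[15,3],[16,4],[21,13],[24,20],[34,13],[47,16],[49,9],[50,0]]
[[5,3],[11,5],[13,11],[15,3],[16,4],[21,13],[24,20],[34,13],[47,16],[49,9],[50,0]]
[[5,3],[11,5],[13,11],[15,3],[16,9],[18,4],[21,13],[24,20],[34,13],[47,16],[49,9],[50,0]]
[[5,3],[11,5],[13,11],[15,3],[16,9],[18,4],[21,13],[24,20],[34,13],[45,14],[47,16],[49,9],[50,0]]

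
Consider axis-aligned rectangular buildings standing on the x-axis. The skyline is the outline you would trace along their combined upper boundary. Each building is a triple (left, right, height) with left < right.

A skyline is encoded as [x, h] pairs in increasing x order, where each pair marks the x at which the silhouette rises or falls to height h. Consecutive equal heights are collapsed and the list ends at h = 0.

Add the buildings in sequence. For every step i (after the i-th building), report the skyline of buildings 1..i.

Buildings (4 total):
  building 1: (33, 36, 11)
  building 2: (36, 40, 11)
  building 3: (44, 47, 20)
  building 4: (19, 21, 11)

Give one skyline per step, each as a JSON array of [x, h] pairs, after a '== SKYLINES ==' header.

== SKYLINES ==
[[33,11],[36,0]]
[[33,11],[40,0]]
[[33,11],[40,0],[44,20],[47,0]]
[[19,11],[21,0],[33,11],[40,0],[44,20],[47,0]]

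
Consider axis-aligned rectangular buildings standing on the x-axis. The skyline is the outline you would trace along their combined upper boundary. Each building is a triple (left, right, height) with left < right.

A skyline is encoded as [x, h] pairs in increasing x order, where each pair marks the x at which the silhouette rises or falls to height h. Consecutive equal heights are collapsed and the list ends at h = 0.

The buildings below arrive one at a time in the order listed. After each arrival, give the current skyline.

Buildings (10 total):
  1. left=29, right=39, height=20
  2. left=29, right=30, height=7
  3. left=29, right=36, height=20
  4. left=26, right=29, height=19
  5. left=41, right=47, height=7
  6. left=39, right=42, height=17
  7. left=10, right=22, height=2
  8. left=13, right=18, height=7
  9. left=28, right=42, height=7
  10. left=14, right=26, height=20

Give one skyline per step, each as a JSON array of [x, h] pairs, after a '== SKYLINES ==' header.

== SKYLINES ==
[[29,20],[39,0]]
[[29,20],[39,0]]
[[29,20],[39,0]]
[[26,19],[29,20],[39,0]]
[[26,19],[29,20],[39,0],[41,7],[47,0]]
[[26,19],[29,20],[39,17],[42,7],[47,0]]
[[10,2],[22,0],[26,19],[29,20],[39,17],[42,7],[47,0]]
[[10,2],[13,7],[18,2],[22,0],[26,19],[29,20],[39,17],[42,7],[47,0]]
[[10,2],[13,7],[18,2],[22,0],[26,19],[29,20],[39,17],[42,7],[47,0]]
[[10,2],[13,7],[14,20],[26,19],[29,20],[39,17],[42,7],[47,0]]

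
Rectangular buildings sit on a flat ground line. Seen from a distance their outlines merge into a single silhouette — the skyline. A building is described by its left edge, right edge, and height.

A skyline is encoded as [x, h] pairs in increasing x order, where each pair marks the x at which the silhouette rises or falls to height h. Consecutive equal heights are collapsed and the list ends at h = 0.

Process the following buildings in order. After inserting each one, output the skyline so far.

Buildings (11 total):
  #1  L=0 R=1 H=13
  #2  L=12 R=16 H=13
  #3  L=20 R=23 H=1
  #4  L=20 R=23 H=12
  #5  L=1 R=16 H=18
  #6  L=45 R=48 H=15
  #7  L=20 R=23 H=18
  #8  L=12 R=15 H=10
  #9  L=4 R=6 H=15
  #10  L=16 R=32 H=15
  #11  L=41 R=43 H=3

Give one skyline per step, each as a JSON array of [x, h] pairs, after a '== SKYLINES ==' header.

== SKYLINES ==
[[0,13],[1,0]]
[[0,13],[1,0],[12,13],[16,0]]
[[0,13],[1,0],[12,13],[16,0],[20,1],[23,0]]
[[0,13],[1,0],[12,13],[16,0],[20,12],[23,0]]
[[0,13],[1,18],[16,0],[20,12],[23,0]]
[[0,13],[1,18],[16,0],[20,12],[23,0],[45,15],[48,0]]
[[0,13],[1,18],[16,0],[20,18],[23,0],[45,15],[48,0]]
[[0,13],[1,18],[16,0],[20,18],[23,0],[45,15],[48,0]]
[[0,13],[1,18],[16,0],[20,18],[23,0],[45,15],[48,0]]
[[0,13],[1,18],[16,15],[20,18],[23,15],[32,0],[45,15],[48,0]]
[[0,13],[1,18],[16,15],[20,18],[23,15],[32,0],[41,3],[43,0],[45,15],[48,0]]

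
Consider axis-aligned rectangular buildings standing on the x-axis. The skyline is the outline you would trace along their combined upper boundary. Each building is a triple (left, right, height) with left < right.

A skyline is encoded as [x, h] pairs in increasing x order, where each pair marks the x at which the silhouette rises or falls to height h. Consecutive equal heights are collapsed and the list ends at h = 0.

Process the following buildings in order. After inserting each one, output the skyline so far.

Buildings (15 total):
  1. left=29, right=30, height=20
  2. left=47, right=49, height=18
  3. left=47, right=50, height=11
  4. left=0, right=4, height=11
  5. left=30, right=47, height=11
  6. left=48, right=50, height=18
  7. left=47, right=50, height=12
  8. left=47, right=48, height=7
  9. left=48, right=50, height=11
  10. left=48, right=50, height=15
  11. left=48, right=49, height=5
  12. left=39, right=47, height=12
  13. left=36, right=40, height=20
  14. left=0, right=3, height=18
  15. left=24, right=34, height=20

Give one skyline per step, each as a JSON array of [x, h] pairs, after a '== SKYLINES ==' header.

== SKYLINES ==
[[29,20],[30,0]]
[[29,20],[30,0],[47,18],[49,0]]
[[29,20],[30,0],[47,18],[49,11],[50,0]]
[[0,11],[4,0],[29,20],[30,0],[47,18],[49,11],[50,0]]
[[0,11],[4,0],[29,20],[30,11],[47,18],[49,11],[50,0]]
[[0,11],[4,0],[29,20],[30,11],[47,18],[50,0]]
[[0,11],[4,0],[29,20],[30,11],[47,18],[50,0]]
[[0,11],[4,0],[29,20],[30,11],[47,18],[50,0]]
[[0,11],[4,0],[29,20],[30,11],[47,18],[50,0]]
[[0,11],[4,0],[29,20],[30,11],[47,18],[50,0]]
[[0,11],[4,0],[29,20],[30,11],[47,18],[50,0]]
[[0,11],[4,0],[29,20],[30,11],[39,12],[47,18],[50,0]]
[[0,11],[4,0],[29,20],[30,11],[36,20],[40,12],[47,18],[50,0]]
[[0,18],[3,11],[4,0],[29,20],[30,11],[36,20],[40,12],[47,18],[50,0]]
[[0,18],[3,11],[4,0],[24,20],[34,11],[36,20],[40,12],[47,18],[50,0]]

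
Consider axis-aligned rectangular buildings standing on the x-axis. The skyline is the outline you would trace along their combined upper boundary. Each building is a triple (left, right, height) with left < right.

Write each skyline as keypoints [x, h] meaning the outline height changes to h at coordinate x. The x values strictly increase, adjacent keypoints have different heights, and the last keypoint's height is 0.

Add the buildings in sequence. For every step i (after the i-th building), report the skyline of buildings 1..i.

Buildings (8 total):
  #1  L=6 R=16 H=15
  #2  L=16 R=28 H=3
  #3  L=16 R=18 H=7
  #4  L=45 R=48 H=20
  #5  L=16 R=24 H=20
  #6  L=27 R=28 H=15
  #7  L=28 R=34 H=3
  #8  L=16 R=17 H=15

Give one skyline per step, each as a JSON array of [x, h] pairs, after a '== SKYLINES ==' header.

== SKYLINES ==
[[6,15],[16,0]]
[[6,15],[16,3],[28,0]]
[[6,15],[16,7],[18,3],[28,0]]
[[6,15],[16,7],[18,3],[28,0],[45,20],[48,0]]
[[6,15],[16,20],[24,3],[28,0],[45,20],[48,0]]
[[6,15],[16,20],[24,3],[27,15],[28,0],[45,20],[48,0]]
[[6,15],[16,20],[24,3],[27,15],[28,3],[34,0],[45,20],[48,0]]
[[6,15],[16,20],[24,3],[27,15],[28,3],[34,0],[45,20],[48,0]]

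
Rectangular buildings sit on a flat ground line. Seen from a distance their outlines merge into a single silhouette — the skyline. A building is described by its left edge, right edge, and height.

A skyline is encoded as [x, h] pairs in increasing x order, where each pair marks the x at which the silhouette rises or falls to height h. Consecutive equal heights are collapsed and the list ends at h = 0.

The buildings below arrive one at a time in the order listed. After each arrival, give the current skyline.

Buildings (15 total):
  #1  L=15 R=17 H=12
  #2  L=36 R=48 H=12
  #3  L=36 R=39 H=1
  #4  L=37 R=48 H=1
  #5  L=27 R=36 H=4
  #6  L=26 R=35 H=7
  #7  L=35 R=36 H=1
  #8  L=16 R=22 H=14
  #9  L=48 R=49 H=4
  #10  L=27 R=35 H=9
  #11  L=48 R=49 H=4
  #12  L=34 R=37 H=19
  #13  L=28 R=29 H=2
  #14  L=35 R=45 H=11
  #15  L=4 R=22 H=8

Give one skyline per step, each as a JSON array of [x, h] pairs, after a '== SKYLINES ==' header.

== SKYLINES ==
[[15,12],[17,0]]
[[15,12],[17,0],[36,12],[48,0]]
[[15,12],[17,0],[36,12],[48,0]]
[[15,12],[17,0],[36,12],[48,0]]
[[15,12],[17,0],[27,4],[36,12],[48,0]]
[[15,12],[17,0],[26,7],[35,4],[36,12],[48,0]]
[[15,12],[17,0],[26,7],[35,4],[36,12],[48,0]]
[[15,12],[16,14],[22,0],[26,7],[35,4],[36,12],[48,0]]
[[15,12],[16,14],[22,0],[26,7],[35,4],[36,12],[48,4],[49,0]]
[[15,12],[16,14],[22,0],[26,7],[27,9],[35,4],[36,12],[48,4],[49,0]]
[[15,12],[16,14],[22,0],[26,7],[27,9],[35,4],[36,12],[48,4],[49,0]]
[[15,12],[16,14],[22,0],[26,7],[27,9],[34,19],[37,12],[48,4],[49,0]]
[[15,12],[16,14],[22,0],[26,7],[27,9],[34,19],[37,12],[48,4],[49,0]]
[[15,12],[16,14],[22,0],[26,7],[27,9],[34,19],[37,12],[48,4],[49,0]]
[[4,8],[15,12],[16,14],[22,0],[26,7],[27,9],[34,19],[37,12],[48,4],[49,0]]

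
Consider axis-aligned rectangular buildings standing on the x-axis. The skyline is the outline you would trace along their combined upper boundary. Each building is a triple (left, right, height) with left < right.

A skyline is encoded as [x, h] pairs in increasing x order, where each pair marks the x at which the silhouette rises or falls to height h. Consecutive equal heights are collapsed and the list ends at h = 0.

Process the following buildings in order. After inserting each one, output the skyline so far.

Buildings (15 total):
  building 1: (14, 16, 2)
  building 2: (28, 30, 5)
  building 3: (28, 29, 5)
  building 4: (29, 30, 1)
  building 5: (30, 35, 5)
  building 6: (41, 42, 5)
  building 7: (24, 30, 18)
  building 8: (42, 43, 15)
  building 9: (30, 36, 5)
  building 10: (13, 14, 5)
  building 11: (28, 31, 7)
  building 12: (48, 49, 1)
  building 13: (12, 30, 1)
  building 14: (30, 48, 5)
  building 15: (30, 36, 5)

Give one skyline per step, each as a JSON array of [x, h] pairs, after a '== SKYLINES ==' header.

== SKYLINES ==
[[14,2],[16,0]]
[[14,2],[16,0],[28,5],[30,0]]
[[14,2],[16,0],[28,5],[30,0]]
[[14,2],[16,0],[28,5],[30,0]]
[[14,2],[16,0],[28,5],[35,0]]
[[14,2],[16,0],[28,5],[35,0],[41,5],[42,0]]
[[14,2],[16,0],[24,18],[30,5],[35,0],[41,5],[42,0]]
[[14,2],[16,0],[24,18],[30,5],[35,0],[41,5],[42,15],[43,0]]
[[14,2],[16,0],[24,18],[30,5],[36,0],[41,5],[42,15],[43,0]]
[[13,5],[14,2],[16,0],[24,18],[30,5],[36,0],[41,5],[42,15],[43,0]]
[[13,5],[14,2],[16,0],[24,18],[30,7],[31,5],[36,0],[41,5],[42,15],[43,0]]
[[13,5],[14,2],[16,0],[24,18],[30,7],[31,5],[36,0],[41,5],[42,15],[43,0],[48,1],[49,0]]
[[12,1],[13,5],[14,2],[16,1],[24,18],[30,7],[31,5],[36,0],[41,5],[42,15],[43,0],[48,1],[49,0]]
[[12,1],[13,5],[14,2],[16,1],[24,18],[30,7],[31,5],[42,15],[43,5],[48,1],[49,0]]
[[12,1],[13,5],[14,2],[16,1],[24,18],[30,7],[31,5],[42,15],[43,5],[48,1],[49,0]]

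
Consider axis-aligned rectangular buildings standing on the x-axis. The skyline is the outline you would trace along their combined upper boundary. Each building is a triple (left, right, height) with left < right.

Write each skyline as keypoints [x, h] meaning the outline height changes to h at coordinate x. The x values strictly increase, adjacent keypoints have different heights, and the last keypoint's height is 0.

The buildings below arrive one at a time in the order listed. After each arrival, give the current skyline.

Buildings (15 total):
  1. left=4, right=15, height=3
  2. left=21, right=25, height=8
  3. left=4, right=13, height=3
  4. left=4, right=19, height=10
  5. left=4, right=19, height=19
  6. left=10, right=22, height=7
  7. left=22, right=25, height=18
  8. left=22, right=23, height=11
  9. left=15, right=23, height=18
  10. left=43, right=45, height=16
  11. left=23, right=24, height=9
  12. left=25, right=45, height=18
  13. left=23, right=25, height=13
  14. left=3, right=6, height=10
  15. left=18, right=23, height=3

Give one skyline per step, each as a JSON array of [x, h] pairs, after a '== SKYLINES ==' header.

== SKYLINES ==
[[4,3],[15,0]]
[[4,3],[15,0],[21,8],[25,0]]
[[4,3],[15,0],[21,8],[25,0]]
[[4,10],[19,0],[21,8],[25,0]]
[[4,19],[19,0],[21,8],[25,0]]
[[4,19],[19,7],[21,8],[25,0]]
[[4,19],[19,7],[21,8],[22,18],[25,0]]
[[4,19],[19,7],[21,8],[22,18],[25,0]]
[[4,19],[19,18],[25,0]]
[[4,19],[19,18],[25,0],[43,16],[45,0]]
[[4,19],[19,18],[25,0],[43,16],[45,0]]
[[4,19],[19,18],[45,0]]
[[4,19],[19,18],[45,0]]
[[3,10],[4,19],[19,18],[45,0]]
[[3,10],[4,19],[19,18],[45,0]]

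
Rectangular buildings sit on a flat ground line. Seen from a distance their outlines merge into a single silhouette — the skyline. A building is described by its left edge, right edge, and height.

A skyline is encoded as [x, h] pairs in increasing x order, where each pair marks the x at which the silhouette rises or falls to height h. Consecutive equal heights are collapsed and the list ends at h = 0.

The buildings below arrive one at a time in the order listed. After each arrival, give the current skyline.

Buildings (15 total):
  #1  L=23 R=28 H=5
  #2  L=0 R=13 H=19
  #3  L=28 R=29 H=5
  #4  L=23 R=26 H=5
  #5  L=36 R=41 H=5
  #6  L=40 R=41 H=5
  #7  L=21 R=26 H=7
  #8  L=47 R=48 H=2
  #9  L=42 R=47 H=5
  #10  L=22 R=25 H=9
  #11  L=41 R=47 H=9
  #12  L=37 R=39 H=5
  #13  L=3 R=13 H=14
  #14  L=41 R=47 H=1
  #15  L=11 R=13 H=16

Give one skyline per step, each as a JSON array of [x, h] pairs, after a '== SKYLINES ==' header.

== SKYLINES ==
[[23,5],[28,0]]
[[0,19],[13,0],[23,5],[28,0]]
[[0,19],[13,0],[23,5],[29,0]]
[[0,19],[13,0],[23,5],[29,0]]
[[0,19],[13,0],[23,5],[29,0],[36,5],[41,0]]
[[0,19],[13,0],[23,5],[29,0],[36,5],[41,0]]
[[0,19],[13,0],[21,7],[26,5],[29,0],[36,5],[41,0]]
[[0,19],[13,0],[21,7],[26,5],[29,0],[36,5],[41,0],[47,2],[48,0]]
[[0,19],[13,0],[21,7],[26,5],[29,0],[36,5],[41,0],[42,5],[47,2],[48,0]]
[[0,19],[13,0],[21,7],[22,9],[25,7],[26,5],[29,0],[36,5],[41,0],[42,5],[47,2],[48,0]]
[[0,19],[13,0],[21,7],[22,9],[25,7],[26,5],[29,0],[36,5],[41,9],[47,2],[48,0]]
[[0,19],[13,0],[21,7],[22,9],[25,7],[26,5],[29,0],[36,5],[41,9],[47,2],[48,0]]
[[0,19],[13,0],[21,7],[22,9],[25,7],[26,5],[29,0],[36,5],[41,9],[47,2],[48,0]]
[[0,19],[13,0],[21,7],[22,9],[25,7],[26,5],[29,0],[36,5],[41,9],[47,2],[48,0]]
[[0,19],[13,0],[21,7],[22,9],[25,7],[26,5],[29,0],[36,5],[41,9],[47,2],[48,0]]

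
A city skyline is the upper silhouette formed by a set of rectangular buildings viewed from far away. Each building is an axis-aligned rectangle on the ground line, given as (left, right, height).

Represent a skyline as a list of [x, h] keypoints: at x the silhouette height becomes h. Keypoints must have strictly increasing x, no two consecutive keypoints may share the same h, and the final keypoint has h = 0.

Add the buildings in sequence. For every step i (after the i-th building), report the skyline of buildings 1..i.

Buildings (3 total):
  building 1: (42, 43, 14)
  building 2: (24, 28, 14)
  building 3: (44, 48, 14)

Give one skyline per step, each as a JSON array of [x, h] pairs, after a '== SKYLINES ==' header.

== SKYLINES ==
[[42,14],[43,0]]
[[24,14],[28,0],[42,14],[43,0]]
[[24,14],[28,0],[42,14],[43,0],[44,14],[48,0]]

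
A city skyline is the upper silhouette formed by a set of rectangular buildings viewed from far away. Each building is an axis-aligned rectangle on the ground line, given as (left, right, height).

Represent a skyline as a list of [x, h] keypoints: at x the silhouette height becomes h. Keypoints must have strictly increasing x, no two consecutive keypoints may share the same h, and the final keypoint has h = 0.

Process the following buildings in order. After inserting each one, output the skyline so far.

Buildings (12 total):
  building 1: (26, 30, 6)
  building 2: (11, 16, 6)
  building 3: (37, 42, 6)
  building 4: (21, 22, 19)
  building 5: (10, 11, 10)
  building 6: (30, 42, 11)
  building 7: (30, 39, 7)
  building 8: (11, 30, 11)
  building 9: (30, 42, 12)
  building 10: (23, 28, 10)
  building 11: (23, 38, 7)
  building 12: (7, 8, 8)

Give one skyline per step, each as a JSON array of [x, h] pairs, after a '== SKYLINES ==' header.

== SKYLINES ==
[[26,6],[30,0]]
[[11,6],[16,0],[26,6],[30,0]]
[[11,6],[16,0],[26,6],[30,0],[37,6],[42,0]]
[[11,6],[16,0],[21,19],[22,0],[26,6],[30,0],[37,6],[42,0]]
[[10,10],[11,6],[16,0],[21,19],[22,0],[26,6],[30,0],[37,6],[42,0]]
[[10,10],[11,6],[16,0],[21,19],[22,0],[26,6],[30,11],[42,0]]
[[10,10],[11,6],[16,0],[21,19],[22,0],[26,6],[30,11],[42,0]]
[[10,10],[11,11],[21,19],[22,11],[42,0]]
[[10,10],[11,11],[21,19],[22,11],[30,12],[42,0]]
[[10,10],[11,11],[21,19],[22,11],[30,12],[42,0]]
[[10,10],[11,11],[21,19],[22,11],[30,12],[42,0]]
[[7,8],[8,0],[10,10],[11,11],[21,19],[22,11],[30,12],[42,0]]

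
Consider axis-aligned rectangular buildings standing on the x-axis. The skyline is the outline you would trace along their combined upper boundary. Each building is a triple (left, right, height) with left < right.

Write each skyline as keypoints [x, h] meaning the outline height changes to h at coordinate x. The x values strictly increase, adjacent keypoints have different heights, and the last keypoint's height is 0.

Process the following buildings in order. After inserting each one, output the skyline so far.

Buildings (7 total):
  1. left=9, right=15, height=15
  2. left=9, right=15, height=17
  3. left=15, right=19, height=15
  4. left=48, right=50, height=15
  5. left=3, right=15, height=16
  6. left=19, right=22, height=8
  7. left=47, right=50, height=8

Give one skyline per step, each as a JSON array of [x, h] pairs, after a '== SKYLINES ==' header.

== SKYLINES ==
[[9,15],[15,0]]
[[9,17],[15,0]]
[[9,17],[15,15],[19,0]]
[[9,17],[15,15],[19,0],[48,15],[50,0]]
[[3,16],[9,17],[15,15],[19,0],[48,15],[50,0]]
[[3,16],[9,17],[15,15],[19,8],[22,0],[48,15],[50,0]]
[[3,16],[9,17],[15,15],[19,8],[22,0],[47,8],[48,15],[50,0]]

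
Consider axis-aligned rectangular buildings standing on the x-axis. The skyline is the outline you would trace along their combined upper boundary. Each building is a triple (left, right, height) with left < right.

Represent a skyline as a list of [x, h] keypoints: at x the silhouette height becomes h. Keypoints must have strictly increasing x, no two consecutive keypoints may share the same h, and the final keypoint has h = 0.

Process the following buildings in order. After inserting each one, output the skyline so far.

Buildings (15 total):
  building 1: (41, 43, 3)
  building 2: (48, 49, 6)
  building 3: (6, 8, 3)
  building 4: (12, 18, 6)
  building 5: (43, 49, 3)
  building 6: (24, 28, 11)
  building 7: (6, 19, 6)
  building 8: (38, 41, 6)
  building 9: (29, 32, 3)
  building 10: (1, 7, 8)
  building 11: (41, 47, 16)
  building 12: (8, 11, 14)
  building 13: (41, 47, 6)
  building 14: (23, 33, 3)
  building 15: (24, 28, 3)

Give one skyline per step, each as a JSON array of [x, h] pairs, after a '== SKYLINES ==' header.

== SKYLINES ==
[[41,3],[43,0]]
[[41,3],[43,0],[48,6],[49,0]]
[[6,3],[8,0],[41,3],[43,0],[48,6],[49,0]]
[[6,3],[8,0],[12,6],[18,0],[41,3],[43,0],[48,6],[49,0]]
[[6,3],[8,0],[12,6],[18,0],[41,3],[48,6],[49,0]]
[[6,3],[8,0],[12,6],[18,0],[24,11],[28,0],[41,3],[48,6],[49,0]]
[[6,6],[19,0],[24,11],[28,0],[41,3],[48,6],[49,0]]
[[6,6],[19,0],[24,11],[28,0],[38,6],[41,3],[48,6],[49,0]]
[[6,6],[19,0],[24,11],[28,0],[29,3],[32,0],[38,6],[41,3],[48,6],[49,0]]
[[1,8],[7,6],[19,0],[24,11],[28,0],[29,3],[32,0],[38,6],[41,3],[48,6],[49,0]]
[[1,8],[7,6],[19,0],[24,11],[28,0],[29,3],[32,0],[38,6],[41,16],[47,3],[48,6],[49,0]]
[[1,8],[7,6],[8,14],[11,6],[19,0],[24,11],[28,0],[29,3],[32,0],[38,6],[41,16],[47,3],[48,6],[49,0]]
[[1,8],[7,6],[8,14],[11,6],[19,0],[24,11],[28,0],[29,3],[32,0],[38,6],[41,16],[47,3],[48,6],[49,0]]
[[1,8],[7,6],[8,14],[11,6],[19,0],[23,3],[24,11],[28,3],[33,0],[38,6],[41,16],[47,3],[48,6],[49,0]]
[[1,8],[7,6],[8,14],[11,6],[19,0],[23,3],[24,11],[28,3],[33,0],[38,6],[41,16],[47,3],[48,6],[49,0]]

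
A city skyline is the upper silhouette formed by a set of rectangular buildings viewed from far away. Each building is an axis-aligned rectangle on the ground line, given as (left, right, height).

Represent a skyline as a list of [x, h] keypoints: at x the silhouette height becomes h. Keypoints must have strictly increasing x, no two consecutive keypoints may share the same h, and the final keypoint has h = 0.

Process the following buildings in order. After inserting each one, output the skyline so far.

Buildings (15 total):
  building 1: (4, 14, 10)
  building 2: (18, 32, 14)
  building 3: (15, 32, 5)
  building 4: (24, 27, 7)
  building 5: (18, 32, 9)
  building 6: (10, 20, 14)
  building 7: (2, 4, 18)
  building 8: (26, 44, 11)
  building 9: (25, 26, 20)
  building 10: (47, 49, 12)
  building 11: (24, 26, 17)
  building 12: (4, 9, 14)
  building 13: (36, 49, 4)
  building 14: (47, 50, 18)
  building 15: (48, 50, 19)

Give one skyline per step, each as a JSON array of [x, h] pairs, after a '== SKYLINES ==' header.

== SKYLINES ==
[[4,10],[14,0]]
[[4,10],[14,0],[18,14],[32,0]]
[[4,10],[14,0],[15,5],[18,14],[32,0]]
[[4,10],[14,0],[15,5],[18,14],[32,0]]
[[4,10],[14,0],[15,5],[18,14],[32,0]]
[[4,10],[10,14],[32,0]]
[[2,18],[4,10],[10,14],[32,0]]
[[2,18],[4,10],[10,14],[32,11],[44,0]]
[[2,18],[4,10],[10,14],[25,20],[26,14],[32,11],[44,0]]
[[2,18],[4,10],[10,14],[25,20],[26,14],[32,11],[44,0],[47,12],[49,0]]
[[2,18],[4,10],[10,14],[24,17],[25,20],[26,14],[32,11],[44,0],[47,12],[49,0]]
[[2,18],[4,14],[9,10],[10,14],[24,17],[25,20],[26,14],[32,11],[44,0],[47,12],[49,0]]
[[2,18],[4,14],[9,10],[10,14],[24,17],[25,20],[26,14],[32,11],[44,4],[47,12],[49,0]]
[[2,18],[4,14],[9,10],[10,14],[24,17],[25,20],[26,14],[32,11],[44,4],[47,18],[50,0]]
[[2,18],[4,14],[9,10],[10,14],[24,17],[25,20],[26,14],[32,11],[44,4],[47,18],[48,19],[50,0]]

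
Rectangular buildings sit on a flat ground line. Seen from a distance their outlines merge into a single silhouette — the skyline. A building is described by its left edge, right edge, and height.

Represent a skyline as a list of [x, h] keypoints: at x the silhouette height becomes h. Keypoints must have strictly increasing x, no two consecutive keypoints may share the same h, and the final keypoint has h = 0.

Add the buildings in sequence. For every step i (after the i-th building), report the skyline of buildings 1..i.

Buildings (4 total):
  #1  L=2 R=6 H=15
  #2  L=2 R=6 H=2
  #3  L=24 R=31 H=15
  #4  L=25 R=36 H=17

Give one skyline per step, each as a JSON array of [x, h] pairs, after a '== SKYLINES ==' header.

== SKYLINES ==
[[2,15],[6,0]]
[[2,15],[6,0]]
[[2,15],[6,0],[24,15],[31,0]]
[[2,15],[6,0],[24,15],[25,17],[36,0]]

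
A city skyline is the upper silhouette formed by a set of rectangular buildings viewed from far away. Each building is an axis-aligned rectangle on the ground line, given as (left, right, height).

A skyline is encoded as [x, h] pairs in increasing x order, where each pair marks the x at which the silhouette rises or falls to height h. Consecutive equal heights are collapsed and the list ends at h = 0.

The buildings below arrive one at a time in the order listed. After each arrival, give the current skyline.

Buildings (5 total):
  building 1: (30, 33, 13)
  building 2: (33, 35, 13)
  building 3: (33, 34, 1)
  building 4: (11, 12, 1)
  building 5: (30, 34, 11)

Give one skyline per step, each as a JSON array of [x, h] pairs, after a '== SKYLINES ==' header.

== SKYLINES ==
[[30,13],[33,0]]
[[30,13],[35,0]]
[[30,13],[35,0]]
[[11,1],[12,0],[30,13],[35,0]]
[[11,1],[12,0],[30,13],[35,0]]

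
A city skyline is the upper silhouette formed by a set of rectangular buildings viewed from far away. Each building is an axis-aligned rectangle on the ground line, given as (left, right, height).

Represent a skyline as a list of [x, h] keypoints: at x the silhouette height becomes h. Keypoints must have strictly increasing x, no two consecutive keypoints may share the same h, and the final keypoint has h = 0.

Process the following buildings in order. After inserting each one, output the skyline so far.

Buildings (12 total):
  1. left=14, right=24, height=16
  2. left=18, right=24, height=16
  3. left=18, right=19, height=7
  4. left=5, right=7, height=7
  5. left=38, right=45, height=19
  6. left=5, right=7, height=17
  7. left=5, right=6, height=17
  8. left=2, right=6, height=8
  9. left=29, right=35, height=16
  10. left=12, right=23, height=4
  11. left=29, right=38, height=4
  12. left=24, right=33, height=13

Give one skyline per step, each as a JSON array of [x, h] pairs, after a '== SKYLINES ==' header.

== SKYLINES ==
[[14,16],[24,0]]
[[14,16],[24,0]]
[[14,16],[24,0]]
[[5,7],[7,0],[14,16],[24,0]]
[[5,7],[7,0],[14,16],[24,0],[38,19],[45,0]]
[[5,17],[7,0],[14,16],[24,0],[38,19],[45,0]]
[[5,17],[7,0],[14,16],[24,0],[38,19],[45,0]]
[[2,8],[5,17],[7,0],[14,16],[24,0],[38,19],[45,0]]
[[2,8],[5,17],[7,0],[14,16],[24,0],[29,16],[35,0],[38,19],[45,0]]
[[2,8],[5,17],[7,0],[12,4],[14,16],[24,0],[29,16],[35,0],[38,19],[45,0]]
[[2,8],[5,17],[7,0],[12,4],[14,16],[24,0],[29,16],[35,4],[38,19],[45,0]]
[[2,8],[5,17],[7,0],[12,4],[14,16],[24,13],[29,16],[35,4],[38,19],[45,0]]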